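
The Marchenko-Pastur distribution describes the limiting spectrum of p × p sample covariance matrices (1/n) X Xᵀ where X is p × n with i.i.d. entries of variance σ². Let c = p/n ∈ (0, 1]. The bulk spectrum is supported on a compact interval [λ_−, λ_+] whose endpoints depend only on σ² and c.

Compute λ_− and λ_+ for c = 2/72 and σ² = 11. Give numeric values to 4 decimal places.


c = 2/72 = 0.027778; √c = 0.166667.
λ_− = σ² (1 − √c)² = 11 · (1 − 0.166667)² = 11 · (0.833333)² = 7.638889.
λ_+ = σ² (1 + √c)² = 11 · (1 + 0.166667)² = 11 · (1.166667)² = 14.972222.

Rounded to 4 decimal places: λ_− ≈ 7.6389, λ_+ ≈ 14.9722.


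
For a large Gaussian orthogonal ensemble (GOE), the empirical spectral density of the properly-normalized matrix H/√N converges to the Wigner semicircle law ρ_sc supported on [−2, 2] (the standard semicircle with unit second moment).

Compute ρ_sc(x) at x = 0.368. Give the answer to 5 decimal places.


ρ_sc(x) = (1/(2π)) √(4 − x²). With x = 0.368:
  4 − x² = 4 − (0.368)² = 4 − 0.135424 = 3.864576.
  √(4 − x²) = 1.965852.
  1/(2π) = 0.159155.
  ρ_sc(0.368) = 0.159155 · 1.965852 = 0.312875.

Rounded to 5 decimal places: ρ_sc(0.368) ≈ 0.31288.


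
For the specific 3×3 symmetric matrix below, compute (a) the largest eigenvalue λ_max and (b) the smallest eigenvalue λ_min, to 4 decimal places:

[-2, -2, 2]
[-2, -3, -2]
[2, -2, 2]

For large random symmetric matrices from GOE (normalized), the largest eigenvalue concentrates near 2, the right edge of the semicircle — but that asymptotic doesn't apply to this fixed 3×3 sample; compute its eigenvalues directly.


Since M is real symmetric, all three eigenvalues are real; they are the roots of det(λI − M) = λ³ − (tr M) λ² + s λ − det M, where s is the sum of the principal 2×2 minors.
tr M = -2 + (-3) + 2 = -3.
s = ((-2)·(-3) − (-2)²) + ((-2)·2 − 2²) + ((-3)·2 − (-2)²) = 2 + (-8) + (-10) = -16.
det M (expand along row 1) = (-2)·(-10) − (-2)·0 + 2·10 = 40.
Characteristic polynomial: λ³ + 3λ² − 16λ − 40 = 0.
Substitute λ = y + (tr M)/3 = y − 1.000000 to remove the quadratic term: y³ + p·y + q = 0 with p = s − (tr M)²/3 = -19.000000 and q = −2(tr M)³/27 + (tr M)·s/3 − det M = -22.000000.
Three real roots ⇒ use the trigonometric (Viète) form: r = 2√(−p/3) = 5.033223, φ = arccos(3q/(p·r)) = arccos(0.690151) = 0.809099 rad.
y_k = r·cos(φ/3 − 2πk/3) for k = 0, 1, 2 gives y = 4.851277, -1.264246, -3.587031.
λ_k = y_k − 1.000000 gives λ = 3.8513, -2.2642, -4.5870 (check: the sum is -3.0000 = tr M).

Hence λ_max = 3.8513 and λ_min = -4.5870.


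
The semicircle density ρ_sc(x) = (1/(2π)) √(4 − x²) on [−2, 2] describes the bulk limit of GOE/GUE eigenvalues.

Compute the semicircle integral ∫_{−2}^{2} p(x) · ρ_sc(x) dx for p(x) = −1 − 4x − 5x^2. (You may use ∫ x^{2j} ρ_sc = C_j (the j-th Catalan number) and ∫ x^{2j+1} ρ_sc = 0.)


Write p(x) = Σ a_i x^i, split into monomials and integrate each against ρ_sc separately.
Using ∫ x^{2j} ρ_sc = C_j = (1/(j+1)) C(2j, j) (Catalan numbers) and ∫ x^{2j+1} ρ_sc = 0 (odd monomials vanish by symmetry):
  i = 0 (even): a_0 · C_{0} = -1 · 1 = -1
  i = 1 (odd): ∫ x^1 ρ_sc = 0 (vanishes)
  i = 2 (even): a_2 · C_{1} = -5 · 1 = -5

Summing the contributions: ∫_{−2}^{2} p(x) ρ_sc(x) dx = (-1) + (-5) = -6.


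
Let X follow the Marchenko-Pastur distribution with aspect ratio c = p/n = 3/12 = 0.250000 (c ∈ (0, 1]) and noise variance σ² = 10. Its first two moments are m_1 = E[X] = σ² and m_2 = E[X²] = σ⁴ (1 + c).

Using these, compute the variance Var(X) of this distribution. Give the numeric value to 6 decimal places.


m_1 = E[X] = σ² = 10, so m_1² = 100.
m_2 = E[X²] = σ⁴ (1 + c) = 100 · (1 + 0.250000) = 100 · 1.250000 = 125.000000.
(Note m_2 − m_1² simplifies to c · σ⁴ = 0.250000 · 100.)

Var(X) = m_2 − m_1² = 125.000000 − 100 = 25.000000.


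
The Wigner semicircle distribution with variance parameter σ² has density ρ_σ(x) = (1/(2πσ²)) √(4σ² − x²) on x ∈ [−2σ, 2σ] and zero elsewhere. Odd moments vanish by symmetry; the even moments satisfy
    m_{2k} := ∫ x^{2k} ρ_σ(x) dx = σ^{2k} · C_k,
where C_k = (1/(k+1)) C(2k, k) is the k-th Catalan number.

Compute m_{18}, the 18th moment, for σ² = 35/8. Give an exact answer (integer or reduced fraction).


By the scaled semicircle moment identity, m_{2k} = σ^{2k} · C_k with k = 9.
C_9 = (1/(k+1)) · C(2k, k) = (1/10) · C(18, 9) = (1/10) · 48620 = 4862.
σ^{2k} = (σ²)^k = (35/8)^9 = 78815638671875/134217728.

Therefore m_{18} = σ^{18} · C_9 = (78815638671875/134217728) · 4862 = 191600817611328125/67108864.


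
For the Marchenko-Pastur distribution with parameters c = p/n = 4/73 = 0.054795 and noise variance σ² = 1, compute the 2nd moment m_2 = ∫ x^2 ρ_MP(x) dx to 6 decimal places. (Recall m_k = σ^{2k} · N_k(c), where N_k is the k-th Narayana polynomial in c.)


E[X²] = σ⁴ (1 + c) (second MP moment). With σ² = 1 (so σ⁴ = 1) and c = 4/73 = 0.054795: E[X²] = 1 · (1 + 0.054795) = 1 · 1.054795.

So E[X^2] = 1.054795.


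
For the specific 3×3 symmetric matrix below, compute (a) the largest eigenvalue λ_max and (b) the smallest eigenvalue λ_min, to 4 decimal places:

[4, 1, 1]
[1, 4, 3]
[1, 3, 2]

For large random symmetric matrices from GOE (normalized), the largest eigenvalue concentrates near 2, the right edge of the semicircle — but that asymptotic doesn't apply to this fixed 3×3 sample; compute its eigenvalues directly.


Since M is real symmetric, all three eigenvalues are real; they are the roots of det(λI − M) = λ³ − (tr M) λ² + s λ − det M, where s is the sum of the principal 2×2 minors.
tr M = 4 + 4 + 2 = 10.
s = (4·4 − 1²) + (4·2 − 1²) + (4·2 − 3²) = 15 + 7 + (-1) = 21.
det M (expand along row 1) = 4·(-1) − 1·(-1) + 1·(-1) = -4.
Characteristic polynomial: λ³ − 10λ² + 21λ + 4 = 0.
Substitute λ = y + (tr M)/3 = y + 3.333333 to remove the quadratic term: y³ + p·y + q = 0 with p = s − (tr M)²/3 = -12.333333 and q = −2(tr M)³/27 + (tr M)·s/3 − det M = -0.074074.
Three real roots ⇒ use the trigonometric (Viète) form: r = 2√(−p/3) = 4.055175, φ = arccos(3q/(p·r)) = arccos(0.004443) = 1.566353 rad.
y_k = r·cos(φ/3 − 2πk/3) for k = 0, 1, 2 gives y = 3.514884, -0.006006, -3.508878.
λ_k = y_k + 3.333333 gives λ = 6.8482, 3.3273, -0.1755 (check: the sum is 10.0000 = tr M).

Hence λ_max = 6.8482 and λ_min = -0.1755.


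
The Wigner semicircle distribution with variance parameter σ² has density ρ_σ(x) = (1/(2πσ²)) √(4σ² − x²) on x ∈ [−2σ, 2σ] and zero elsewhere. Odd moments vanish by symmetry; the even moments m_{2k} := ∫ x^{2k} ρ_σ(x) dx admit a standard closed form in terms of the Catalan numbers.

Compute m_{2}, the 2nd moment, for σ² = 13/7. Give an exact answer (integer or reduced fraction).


By the scaled semicircle moment identity, m_{2k} = σ^{2k} · C_k with k = 1.
C_1 = (1/(k+1)) · C(2k, k) = (1/2) · C(2, 1) = (1/2) · 2 = 1.
σ^{2k} = (σ²)^k = (13/7)^1 = 13/7.

Therefore m_{2} = σ^{2} · C_1 = (13/7) · 1 = 13/7.


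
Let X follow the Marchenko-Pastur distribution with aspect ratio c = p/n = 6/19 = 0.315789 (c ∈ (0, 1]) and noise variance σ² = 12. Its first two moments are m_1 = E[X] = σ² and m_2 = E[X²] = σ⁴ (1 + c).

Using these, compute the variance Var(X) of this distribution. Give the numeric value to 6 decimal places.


m_1 = E[X] = σ² = 12, so m_1² = 144.
m_2 = E[X²] = σ⁴ (1 + c) = 144 · (1 + 0.315789) = 144 · 1.315789 = 189.473684.
(Note m_2 − m_1² simplifies to c · σ⁴ = 0.315789 · 144.)

Var(X) = m_2 − m_1² = 189.473684 − 144 = 45.473684.


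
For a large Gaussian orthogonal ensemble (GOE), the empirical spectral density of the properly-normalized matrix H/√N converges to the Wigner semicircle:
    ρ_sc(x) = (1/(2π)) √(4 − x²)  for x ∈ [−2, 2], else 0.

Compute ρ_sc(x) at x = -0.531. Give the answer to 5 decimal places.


ρ_sc(x) = (1/(2π)) √(4 − x²). With x = -0.531:
  4 − x² = 4 − (-0.531)² = 4 − 0.281961 = 3.718039.
  √(4 − x²) = 1.928222.
  1/(2π) = 0.159155.
  ρ_sc(-0.531) = 0.159155 · 1.928222 = 0.306886.

Rounded to 5 decimal places: ρ_sc(-0.531) ≈ 0.30689.


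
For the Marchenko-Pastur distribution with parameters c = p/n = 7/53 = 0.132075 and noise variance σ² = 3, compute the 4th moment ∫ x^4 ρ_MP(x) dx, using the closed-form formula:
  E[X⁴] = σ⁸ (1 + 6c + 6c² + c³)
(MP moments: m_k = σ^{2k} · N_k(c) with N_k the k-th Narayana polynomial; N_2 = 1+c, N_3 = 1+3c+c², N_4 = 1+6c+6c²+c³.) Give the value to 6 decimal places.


E[X⁴] = σ⁸ (1 + 6c + 6c² + c³) (fourth MP moment). With σ² = 3 (so σ⁸ = 81) and c = 7/53 = 0.132075: E[X⁴] = 81 · (1 + 6·0.132075 + 6·(0.132075)² + (0.132075)³) = 81 · 1.899420.

So E[X^4] = 153.853046.


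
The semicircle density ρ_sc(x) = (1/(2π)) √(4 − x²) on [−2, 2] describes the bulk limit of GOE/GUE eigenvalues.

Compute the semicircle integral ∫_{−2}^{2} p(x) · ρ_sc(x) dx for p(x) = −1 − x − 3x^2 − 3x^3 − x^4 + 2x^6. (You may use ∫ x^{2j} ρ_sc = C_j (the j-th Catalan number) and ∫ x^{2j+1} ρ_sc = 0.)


Write p(x) = Σ a_i x^i, split into monomials and integrate each against ρ_sc separately.
Using ∫ x^{2j} ρ_sc = C_j = (1/(j+1)) C(2j, j) (Catalan numbers) and ∫ x^{2j+1} ρ_sc = 0 (odd monomials vanish by symmetry):
  i = 0 (even): a_0 · C_{0} = -1 · 1 = -1
  i = 1 (odd): ∫ x^1 ρ_sc = 0 (vanishes)
  i = 2 (even): a_2 · C_{1} = -3 · 1 = -3
  i = 3 (odd): ∫ x^3 ρ_sc = 0 (vanishes)
  i = 4 (even): a_4 · C_{2} = -1 · 2 = -2
  i = 6 (even): a_6 · C_{3} = 2 · 5 = 10

Summing the contributions: ∫_{−2}^{2} p(x) ρ_sc(x) dx = (-1) + (-3) + (-2) + 10 = 4.


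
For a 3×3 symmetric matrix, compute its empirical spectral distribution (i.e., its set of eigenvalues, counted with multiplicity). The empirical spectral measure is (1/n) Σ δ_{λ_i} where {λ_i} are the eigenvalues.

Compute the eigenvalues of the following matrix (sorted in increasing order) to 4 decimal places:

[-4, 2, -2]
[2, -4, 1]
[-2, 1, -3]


Since M is real symmetric, all three eigenvalues are real; they are the roots of det(λI − M) = λ³ − (tr M) λ² + s λ − det M, where s is the sum of the principal 2×2 minors.
tr M = -4 + (-4) + (-3) = -11.
s = ((-4)·(-4) − 2²) + ((-4)·(-3) − (-2)²) + ((-4)·(-3) − 1²) = 12 + 8 + 11 = 31.
det M (expand along row 1) = (-4)·11 − 2·(-4) + (-2)·(-6) = -24.
Characteristic polynomial: λ³ + 11λ² + 31λ + 24 = 0.
Substitute λ = y + (tr M)/3 = y − 3.666667 to remove the quadratic term: y³ + p·y + q = 0 with p = s − (tr M)²/3 = -9.333333 and q = −2(tr M)³/27 + (tr M)·s/3 − det M = 8.925926.
Three real roots ⇒ use the trigonometric (Viète) form: r = 2√(−p/3) = 3.527668, φ = arccos(3q/(p·r)) = arccos(-0.813299) = 2.520595 rad.
y_k = r·cos(φ/3 − 2πk/3) for k = 0, 1, 2 gives y = 2.354066, 1.098294, -3.452360.
λ_k = y_k − 3.666667 gives λ = -1.3126, -2.5684, -7.1190 (check: the sum is -11.0000 = tr M).

Eigenvalues sorted in increasing order: [-7.1190, -2.5684, -1.3126].


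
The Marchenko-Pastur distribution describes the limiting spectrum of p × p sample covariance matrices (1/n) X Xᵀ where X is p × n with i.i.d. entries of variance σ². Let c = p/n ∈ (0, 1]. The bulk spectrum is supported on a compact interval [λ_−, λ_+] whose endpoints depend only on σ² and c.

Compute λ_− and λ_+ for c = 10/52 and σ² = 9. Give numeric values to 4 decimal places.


c = 10/52 = 0.192308; √c = 0.438529.
λ_− = σ² (1 − √c)² = 9 · (1 − 0.438529)² = 9 · (0.561471)² = 2.837247.
λ_+ = σ² (1 + √c)² = 9 · (1 + 0.438529)² = 9 · (1.438529)² = 18.624291.

Rounded to 4 decimal places: λ_− ≈ 2.8372, λ_+ ≈ 18.6243.


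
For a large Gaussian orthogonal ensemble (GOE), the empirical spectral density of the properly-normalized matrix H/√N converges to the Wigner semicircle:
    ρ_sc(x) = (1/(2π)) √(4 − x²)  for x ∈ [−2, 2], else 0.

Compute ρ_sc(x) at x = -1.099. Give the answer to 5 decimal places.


ρ_sc(x) = (1/(2π)) √(4 − x²). With x = -1.099:
  4 − x² = 4 − (-1.099)² = 4 − 1.207801 = 2.792199.
  √(4 − x²) = 1.670987.
  1/(2π) = 0.159155.
  ρ_sc(-1.099) = 0.159155 · 1.670987 = 0.265946.

Rounded to 5 decimal places: ρ_sc(-1.099) ≈ 0.26595.


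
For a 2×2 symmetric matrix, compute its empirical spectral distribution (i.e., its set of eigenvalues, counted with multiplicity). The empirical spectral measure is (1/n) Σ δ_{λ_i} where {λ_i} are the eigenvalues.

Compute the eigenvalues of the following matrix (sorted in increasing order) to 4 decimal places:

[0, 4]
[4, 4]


Since M is real symmetric, both eigenvalues are real; they are the roots of det(λI − M) = λ² − (tr M) λ + det M.
tr M = 0 + 4 = 4.
det M = 0·4 − 4² = 0 − 16 = -16.
Characteristic polynomial: λ² − 4λ − 16 = 0.
Discriminant Δ = (tr M)² − 4·det M = 16 − (-64) = 80; √Δ = 8.944272.
λ = (tr M ± √Δ)/2 = (4 ± 8.944272)/2, giving (tr M − √Δ)/2 = -2.4721 and (tr M + √Δ)/2 = 6.4721.

Eigenvalues sorted in increasing order: [-2.4721, 6.4721].


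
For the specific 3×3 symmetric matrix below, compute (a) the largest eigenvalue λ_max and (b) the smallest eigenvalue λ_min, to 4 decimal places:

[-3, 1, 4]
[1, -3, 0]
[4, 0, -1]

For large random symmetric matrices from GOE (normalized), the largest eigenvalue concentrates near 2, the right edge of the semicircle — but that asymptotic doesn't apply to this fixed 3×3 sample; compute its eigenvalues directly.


Since M is real symmetric, all three eigenvalues are real; they are the roots of det(λI − M) = λ³ − (tr M) λ² + s λ − det M, where s is the sum of the principal 2×2 minors.
tr M = -3 + (-3) + (-1) = -7.
s = ((-3)·(-3) − 1²) + ((-3)·(-1) − 4²) + ((-3)·(-1) − 0²) = 8 + (-13) + 3 = -2.
det M (expand along row 1) = (-3)·3 − 1·(-1) + 4·12 = 40.
Characteristic polynomial: λ³ + 7λ² − 2λ − 40 = 0.
Substitute λ = y + (tr M)/3 = y − 2.333333 to remove the quadratic term: y³ + p·y + q = 0 with p = s − (tr M)²/3 = -18.333333 and q = −2(tr M)³/27 + (tr M)·s/3 − det M = -9.925926.
Three real roots ⇒ use the trigonometric (Viète) form: r = 2√(−p/3) = 4.944132, φ = arccos(3q/(p·r)) = arccos(0.328519) = 1.236061 rad.
y_k = r·cos(φ/3 − 2πk/3) for k = 0, 1, 2 gives y = 4.530376, -0.550515, -3.979861.
λ_k = y_k − 2.333333 gives λ = 2.1970, -2.8838, -6.3132 (check: the sum is -7.0000 = tr M).

Hence λ_max = 2.1970 and λ_min = -6.3132.


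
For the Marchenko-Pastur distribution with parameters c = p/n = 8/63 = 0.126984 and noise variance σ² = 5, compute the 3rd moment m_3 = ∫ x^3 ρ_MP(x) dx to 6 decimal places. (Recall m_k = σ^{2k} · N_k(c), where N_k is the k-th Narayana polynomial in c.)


E[X³] = σ⁶ (1 + 3c + c²) (third MP moment). With σ² = 5 (so σ⁶ = 125) and c = 8/63 = 0.126984: E[X³] = 125 · (1 + 3·0.126984 + (0.126984)²) = 125 · 1.397077.

So E[X^3] = 174.634669.


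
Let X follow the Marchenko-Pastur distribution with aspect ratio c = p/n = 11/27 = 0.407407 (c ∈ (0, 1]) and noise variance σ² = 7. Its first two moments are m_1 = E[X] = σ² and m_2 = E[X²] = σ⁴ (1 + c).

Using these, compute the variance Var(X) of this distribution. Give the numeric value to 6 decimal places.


m_1 = E[X] = σ² = 7, so m_1² = 49.
m_2 = E[X²] = σ⁴ (1 + c) = 49 · (1 + 0.407407) = 49 · 1.407407 = 68.962963.
(Note m_2 − m_1² simplifies to c · σ⁴ = 0.407407 · 49.)

Var(X) = m_2 − m_1² = 68.962963 − 49 = 19.962963.


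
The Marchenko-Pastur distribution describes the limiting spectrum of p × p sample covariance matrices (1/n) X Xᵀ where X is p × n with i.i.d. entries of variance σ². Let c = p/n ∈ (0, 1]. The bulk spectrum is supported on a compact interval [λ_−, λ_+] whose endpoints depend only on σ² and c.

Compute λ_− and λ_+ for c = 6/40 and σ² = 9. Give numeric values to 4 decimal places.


c = 6/40 = 0.150000; √c = 0.387298.
λ_− = σ² (1 − √c)² = 9 · (1 − 0.387298)² = 9 · (0.612702)² = 3.378630.
λ_+ = σ² (1 + √c)² = 9 · (1 + 0.387298)² = 9 · (1.387298)² = 17.321370.

Rounded to 4 decimal places: λ_− ≈ 3.3786, λ_+ ≈ 17.3214.


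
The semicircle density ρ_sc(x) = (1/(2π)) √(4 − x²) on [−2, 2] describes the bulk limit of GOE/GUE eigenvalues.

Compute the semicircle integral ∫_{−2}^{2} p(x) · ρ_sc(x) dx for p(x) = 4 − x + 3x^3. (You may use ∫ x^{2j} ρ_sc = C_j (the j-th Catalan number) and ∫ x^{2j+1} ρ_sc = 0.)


Write p(x) = Σ a_i x^i, split into monomials and integrate each against ρ_sc separately.
Using ∫ x^{2j} ρ_sc = C_j = (1/(j+1)) C(2j, j) (Catalan numbers) and ∫ x^{2j+1} ρ_sc = 0 (odd monomials vanish by symmetry):
  i = 0 (even): a_0 · C_{0} = 4 · 1 = 4
  i = 1 (odd): ∫ x^1 ρ_sc = 0 (vanishes)
  i = 3 (odd): ∫ x^3 ρ_sc = 0 (vanishes)

Summing the contributions: ∫_{−2}^{2} p(x) ρ_sc(x) dx = 4.


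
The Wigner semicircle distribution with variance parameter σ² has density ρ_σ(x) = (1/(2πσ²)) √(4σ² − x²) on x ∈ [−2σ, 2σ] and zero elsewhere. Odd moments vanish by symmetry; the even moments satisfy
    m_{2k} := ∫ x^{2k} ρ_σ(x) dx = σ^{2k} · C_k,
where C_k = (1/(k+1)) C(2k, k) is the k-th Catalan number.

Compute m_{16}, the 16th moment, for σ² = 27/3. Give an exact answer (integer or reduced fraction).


By the scaled semicircle moment identity, m_{2k} = σ^{2k} · C_k with k = 8.
C_8 = (1/(k+1)) · C(2k, k) = (1/9) · C(16, 8) = (1/9) · 12870 = 1430.
σ^{2k} = (σ²)^k = (27/3)^8 = 43046721.

Therefore m_{16} = σ^{16} · C_8 = 43046721 · 1430 = 61556811030.


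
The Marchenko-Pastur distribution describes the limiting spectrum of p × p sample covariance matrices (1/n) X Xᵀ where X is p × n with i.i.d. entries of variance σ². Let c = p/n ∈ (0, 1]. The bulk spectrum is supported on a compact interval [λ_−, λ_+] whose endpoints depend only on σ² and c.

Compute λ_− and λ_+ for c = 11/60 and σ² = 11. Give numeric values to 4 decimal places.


c = 11/60 = 0.183333; √c = 0.428174.
λ_− = σ² (1 − √c)² = 11 · (1 − 0.428174)² = 11 · (0.571826)² = 3.596829.
λ_+ = σ² (1 + √c)² = 11 · (1 + 0.428174)² = 11 · (1.428174)² = 22.436504.

Rounded to 4 decimal places: λ_− ≈ 3.5968, λ_+ ≈ 22.4365.


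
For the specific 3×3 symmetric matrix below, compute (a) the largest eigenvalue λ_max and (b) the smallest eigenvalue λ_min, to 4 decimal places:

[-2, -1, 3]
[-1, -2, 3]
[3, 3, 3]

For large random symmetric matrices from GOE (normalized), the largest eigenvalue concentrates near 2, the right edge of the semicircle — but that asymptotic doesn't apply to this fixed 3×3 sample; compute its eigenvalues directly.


Since M is real symmetric, all three eigenvalues are real; they are the roots of det(λI − M) = λ³ − (tr M) λ² + s λ − det M, where s is the sum of the principal 2×2 minors.
tr M = -2 + (-2) + 3 = -1.
s = ((-2)·(-2) − (-1)²) + ((-2)·3 − 3²) + ((-2)·3 − 3²) = 3 + (-15) + (-15) = -27.
det M (expand along row 1) = (-2)·(-15) − (-1)·(-12) + 3·3 = 27.
Characteristic polynomial: λ³ + λ² − 27λ − 27 = 0.
Substitute λ = y + (tr M)/3 = y − 0.333333 to remove the quadratic term: y³ + p·y + q = 0 with p = s − (tr M)²/3 = -27.333333 and q = −2(tr M)³/27 + (tr M)·s/3 − det M = -17.925926.
Three real roots ⇒ use the trigonometric (Viète) form: r = 2√(−p/3) = 6.036923, φ = arccos(3q/(p·r)) = arccos(0.325908) = 1.238825 rad.
y_k = r·cos(φ/3 − 2πk/3) for k = 0, 1, 2 gives y = 5.529486, -0.666667, -4.862819.
λ_k = y_k − 0.333333 gives λ = 5.1962, -1.0000, -5.1962 (check: the sum is -1.0000 = tr M).

Hence λ_max = 5.1962 and λ_min = -5.1962.


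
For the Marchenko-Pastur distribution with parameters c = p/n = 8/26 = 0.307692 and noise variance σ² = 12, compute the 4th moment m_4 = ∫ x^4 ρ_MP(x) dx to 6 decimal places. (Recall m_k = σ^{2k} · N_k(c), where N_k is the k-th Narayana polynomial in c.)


E[X⁴] = σ⁸ (1 + 6c + 6c² + c³) (fourth MP moment). With σ² = 12 (so σ⁸ = 20736) and c = 8/26 = 0.307692: E[X⁴] = 20736 · (1 + 6·0.307692 + 6·(0.307692)² + (0.307692)³) = 20736 · 3.443332.

So E[X^4] = 71400.928539.


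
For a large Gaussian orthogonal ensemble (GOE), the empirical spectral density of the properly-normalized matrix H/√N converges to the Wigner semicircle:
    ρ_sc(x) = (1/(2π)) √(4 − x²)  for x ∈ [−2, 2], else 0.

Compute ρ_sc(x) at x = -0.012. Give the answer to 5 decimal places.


ρ_sc(x) = (1/(2π)) √(4 − x²). With x = -0.012:
  4 − x² = 4 − (-0.012)² = 4 − 0.000144 = 3.999856.
  √(4 − x²) = 1.999964.
  1/(2π) = 0.159155.
  ρ_sc(-0.012) = 0.159155 · 1.999964 = 0.318304.

Rounded to 5 decimal places: ρ_sc(-0.012) ≈ 0.31830.


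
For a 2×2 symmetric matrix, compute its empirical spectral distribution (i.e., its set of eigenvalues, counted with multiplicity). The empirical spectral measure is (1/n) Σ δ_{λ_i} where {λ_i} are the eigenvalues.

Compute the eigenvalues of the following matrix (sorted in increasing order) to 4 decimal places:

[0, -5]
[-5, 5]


Since M is real symmetric, both eigenvalues are real; they are the roots of det(λI − M) = λ² − (tr M) λ + det M.
tr M = 0 + 5 = 5.
det M = 0·5 − (-5)² = 0 − 25 = -25.
Characteristic polynomial: λ² − 5λ − 25 = 0.
Discriminant Δ = (tr M)² − 4·det M = 25 − (-100) = 125; √Δ = 11.180340.
λ = (tr M ± √Δ)/2 = (5 ± 11.180340)/2, giving (tr M − √Δ)/2 = -3.0902 and (tr M + √Δ)/2 = 8.0902.

Eigenvalues sorted in increasing order: [-3.0902, 8.0902].


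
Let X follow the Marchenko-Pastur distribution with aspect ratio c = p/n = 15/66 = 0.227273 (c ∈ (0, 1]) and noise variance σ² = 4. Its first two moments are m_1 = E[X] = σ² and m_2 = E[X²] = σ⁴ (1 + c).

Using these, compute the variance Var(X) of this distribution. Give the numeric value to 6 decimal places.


m_1 = E[X] = σ² = 4, so m_1² = 16.
m_2 = E[X²] = σ⁴ (1 + c) = 16 · (1 + 0.227273) = 16 · 1.227273 = 19.636364.
(Note m_2 − m_1² simplifies to c · σ⁴ = 0.227273 · 16.)

Var(X) = m_2 − m_1² = 19.636364 − 16 = 3.636364.


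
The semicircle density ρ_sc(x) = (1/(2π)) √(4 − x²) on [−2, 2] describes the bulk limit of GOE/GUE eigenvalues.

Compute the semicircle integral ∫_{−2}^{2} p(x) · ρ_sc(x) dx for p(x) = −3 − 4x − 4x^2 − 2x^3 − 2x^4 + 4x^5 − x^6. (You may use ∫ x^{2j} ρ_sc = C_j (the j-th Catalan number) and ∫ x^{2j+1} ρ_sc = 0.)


Write p(x) = Σ a_i x^i, split into monomials and integrate each against ρ_sc separately.
Using ∫ x^{2j} ρ_sc = C_j = (1/(j+1)) C(2j, j) (Catalan numbers) and ∫ x^{2j+1} ρ_sc = 0 (odd monomials vanish by symmetry):
  i = 0 (even): a_0 · C_{0} = -3 · 1 = -3
  i = 1 (odd): ∫ x^1 ρ_sc = 0 (vanishes)
  i = 2 (even): a_2 · C_{1} = -4 · 1 = -4
  i = 3 (odd): ∫ x^3 ρ_sc = 0 (vanishes)
  i = 4 (even): a_4 · C_{2} = -2 · 2 = -4
  i = 5 (odd): ∫ x^5 ρ_sc = 0 (vanishes)
  i = 6 (even): a_6 · C_{3} = -1 · 5 = -5

Summing the contributions: ∫_{−2}^{2} p(x) ρ_sc(x) dx = (-3) + (-4) + (-4) + (-5) = -16.


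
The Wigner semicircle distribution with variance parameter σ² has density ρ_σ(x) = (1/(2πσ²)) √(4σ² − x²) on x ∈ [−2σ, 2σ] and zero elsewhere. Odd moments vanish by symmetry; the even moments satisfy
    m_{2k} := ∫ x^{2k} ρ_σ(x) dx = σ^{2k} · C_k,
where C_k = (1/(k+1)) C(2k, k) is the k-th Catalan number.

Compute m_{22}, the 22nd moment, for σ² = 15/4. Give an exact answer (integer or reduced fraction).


By the scaled semicircle moment identity, m_{2k} = σ^{2k} · C_k with k = 11.
C_11 = (1/(k+1)) · C(2k, k) = (1/12) · C(22, 11) = (1/12) · 705432 = 58786.
σ^{2k} = (σ²)^k = (15/4)^11 = 8649755859375/4194304.

Therefore m_{22} = σ^{22} · C_11 = (8649755859375/4194304) · 58786 = 254242273974609375/2097152.


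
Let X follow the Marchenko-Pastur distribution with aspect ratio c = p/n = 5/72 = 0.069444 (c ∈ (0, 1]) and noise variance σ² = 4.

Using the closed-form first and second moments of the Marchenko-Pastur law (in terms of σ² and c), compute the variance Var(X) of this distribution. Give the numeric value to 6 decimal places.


Recall the MP moments m_1 = E[X] = σ² and m_2 = E[X²] = σ⁴ (1 + c).
m_1 = E[X] = σ² = 4, so m_1² = 16.
m_2 = E[X²] = σ⁴ (1 + c) = 16 · (1 + 0.069444) = 16 · 1.069444 = 17.111111.
(Note m_2 − m_1² simplifies to c · σ⁴ = 0.069444 · 16.)

Var(X) = m_2 − m_1² = 17.111111 − 16 = 1.111111.


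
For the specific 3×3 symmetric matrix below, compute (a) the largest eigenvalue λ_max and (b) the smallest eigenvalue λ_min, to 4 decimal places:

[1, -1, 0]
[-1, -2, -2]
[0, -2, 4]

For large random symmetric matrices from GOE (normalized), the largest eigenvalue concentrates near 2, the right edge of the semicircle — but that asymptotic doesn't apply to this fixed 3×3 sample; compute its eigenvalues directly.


Since M is real symmetric, all three eigenvalues are real; they are the roots of det(λI − M) = λ³ − (tr M) λ² + s λ − det M, where s is the sum of the principal 2×2 minors.
tr M = 1 + (-2) + 4 = 3.
s = (1·(-2) − (-1)²) + (1·4 − 0²) + ((-2)·4 − (-2)²) = -3 + 4 + (-12) = -11.
det M (expand along row 1) = 1·(-12) − (-1)·(-4) + 0·2 = -16.
Characteristic polynomial: λ³ − 3λ² − 11λ + 16 = 0.
Substitute λ = y + (tr M)/3 = y + 1.000000 to remove the quadratic term: y³ + p·y + q = 0 with p = s − (tr M)²/3 = -14.000000 and q = −2(tr M)³/27 + (tr M)·s/3 − det M = 3.000000.
Three real roots ⇒ use the trigonometric (Viète) form: r = 2√(−p/3) = 4.320494, φ = arccos(3q/(p·r)) = arccos(-0.148793) = 1.720143 rad.
y_k = r·cos(φ/3 − 2πk/3) for k = 0, 1, 2 gives y = 3.629524, 0.214996, -3.844520.
λ_k = y_k + 1.000000 gives λ = 4.6295, 1.2150, -2.8445 (check: the sum is 3.0000 = tr M).

Hence λ_max = 4.6295 and λ_min = -2.8445.


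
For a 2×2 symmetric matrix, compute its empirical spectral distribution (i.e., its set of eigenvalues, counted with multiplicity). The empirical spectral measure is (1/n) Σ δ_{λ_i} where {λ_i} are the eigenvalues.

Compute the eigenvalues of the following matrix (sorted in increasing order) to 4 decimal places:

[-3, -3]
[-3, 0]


Since M is real symmetric, both eigenvalues are real; they are the roots of det(λI − M) = λ² − (tr M) λ + det M.
tr M = -3 + 0 = -3.
det M = (-3)·0 − (-3)² = 0 − 9 = -9.
Characteristic polynomial: λ² + 3λ − 9 = 0.
Discriminant Δ = (tr M)² − 4·det M = 9 − (-36) = 45; √Δ = 6.708204.
λ = (tr M ± √Δ)/2 = (-3 ± 6.708204)/2, giving (tr M − √Δ)/2 = -4.8541 and (tr M + √Δ)/2 = 1.8541.

Eigenvalues sorted in increasing order: [-4.8541, 1.8541].


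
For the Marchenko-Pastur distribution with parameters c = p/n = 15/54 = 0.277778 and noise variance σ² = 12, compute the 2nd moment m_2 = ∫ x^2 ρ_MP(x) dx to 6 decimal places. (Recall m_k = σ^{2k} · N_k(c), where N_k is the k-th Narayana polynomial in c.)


E[X²] = σ⁴ (1 + c) (second MP moment). With σ² = 12 (so σ⁴ = 144) and c = 15/54 = 0.277778: E[X²] = 144 · (1 + 0.277778) = 144 · 1.277778.

So E[X^2] = 184.000000.


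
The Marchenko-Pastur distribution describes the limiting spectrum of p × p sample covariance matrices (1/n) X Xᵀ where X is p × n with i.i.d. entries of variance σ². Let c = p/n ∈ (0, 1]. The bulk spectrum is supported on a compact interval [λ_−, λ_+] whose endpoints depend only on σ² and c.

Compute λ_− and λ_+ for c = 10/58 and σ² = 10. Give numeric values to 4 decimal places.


c = 10/58 = 0.172414; √c = 0.415227.
λ_− = σ² (1 − √c)² = 10 · (1 − 0.415227)² = 10 · (0.584773)² = 3.419590.
λ_+ = σ² (1 + √c)² = 10 · (1 + 0.415227)² = 10 · (1.415227)² = 20.028686.

Rounded to 4 decimal places: λ_− ≈ 3.4196, λ_+ ≈ 20.0287.


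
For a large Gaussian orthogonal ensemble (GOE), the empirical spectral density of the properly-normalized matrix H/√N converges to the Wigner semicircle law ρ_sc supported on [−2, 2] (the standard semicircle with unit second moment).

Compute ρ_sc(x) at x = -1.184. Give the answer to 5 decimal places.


ρ_sc(x) = (1/(2π)) √(4 − x²). With x = -1.184:
  4 − x² = 4 − (-1.184)² = 4 − 1.401856 = 2.598144.
  √(4 − x²) = 1.611876.
  1/(2π) = 0.159155.
  ρ_sc(-1.184) = 0.159155 · 1.611876 = 0.256538.

Rounded to 5 decimal places: ρ_sc(-1.184) ≈ 0.25654.


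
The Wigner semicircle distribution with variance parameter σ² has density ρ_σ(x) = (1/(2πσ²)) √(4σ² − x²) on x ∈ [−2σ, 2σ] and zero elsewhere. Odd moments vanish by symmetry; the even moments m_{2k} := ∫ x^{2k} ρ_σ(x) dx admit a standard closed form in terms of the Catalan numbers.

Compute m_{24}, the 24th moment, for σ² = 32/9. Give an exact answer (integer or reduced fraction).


By the scaled semicircle moment identity, m_{2k} = σ^{2k} · C_k with k = 12.
C_12 = (1/(k+1)) · C(2k, k) = (1/13) · C(24, 12) = (1/13) · 2704156 = 208012.
σ^{2k} = (σ²)^k = (32/9)^12 = 1152921504606846976/282429536481.

Therefore m_{24} = σ^{24} · C_12 = (1152921504606846976/282429536481) · 208012 = 239821508016279453171712/282429536481.


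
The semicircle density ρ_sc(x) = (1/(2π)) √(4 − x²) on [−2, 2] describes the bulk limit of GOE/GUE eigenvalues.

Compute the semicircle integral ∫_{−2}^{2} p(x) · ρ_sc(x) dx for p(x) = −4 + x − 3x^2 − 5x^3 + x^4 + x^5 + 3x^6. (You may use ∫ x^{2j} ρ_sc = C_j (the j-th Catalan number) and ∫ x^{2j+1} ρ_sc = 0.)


Write p(x) = Σ a_i x^i, split into monomials and integrate each against ρ_sc separately.
Using ∫ x^{2j} ρ_sc = C_j = (1/(j+1)) C(2j, j) (Catalan numbers) and ∫ x^{2j+1} ρ_sc = 0 (odd monomials vanish by symmetry):
  i = 0 (even): a_0 · C_{0} = -4 · 1 = -4
  i = 1 (odd): ∫ x^1 ρ_sc = 0 (vanishes)
  i = 2 (even): a_2 · C_{1} = -3 · 1 = -3
  i = 3 (odd): ∫ x^3 ρ_sc = 0 (vanishes)
  i = 4 (even): a_4 · C_{2} = 1 · 2 = 2
  i = 5 (odd): ∫ x^5 ρ_sc = 0 (vanishes)
  i = 6 (even): a_6 · C_{3} = 3 · 5 = 15

Summing the contributions: ∫_{−2}^{2} p(x) ρ_sc(x) dx = (-4) + (-3) + 2 + 15 = 10.


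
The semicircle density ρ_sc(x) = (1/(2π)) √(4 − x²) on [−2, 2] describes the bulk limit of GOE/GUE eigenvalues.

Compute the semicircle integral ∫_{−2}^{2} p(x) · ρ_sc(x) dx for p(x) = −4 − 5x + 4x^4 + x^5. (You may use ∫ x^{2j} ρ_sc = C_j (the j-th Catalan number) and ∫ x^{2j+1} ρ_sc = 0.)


Write p(x) = Σ a_i x^i, split into monomials and integrate each against ρ_sc separately.
Using ∫ x^{2j} ρ_sc = C_j = (1/(j+1)) C(2j, j) (Catalan numbers) and ∫ x^{2j+1} ρ_sc = 0 (odd monomials vanish by symmetry):
  i = 0 (even): a_0 · C_{0} = -4 · 1 = -4
  i = 1 (odd): ∫ x^1 ρ_sc = 0 (vanishes)
  i = 4 (even): a_4 · C_{2} = 4 · 2 = 8
  i = 5 (odd): ∫ x^5 ρ_sc = 0 (vanishes)

Summing the contributions: ∫_{−2}^{2} p(x) ρ_sc(x) dx = (-4) + 8 = 4.


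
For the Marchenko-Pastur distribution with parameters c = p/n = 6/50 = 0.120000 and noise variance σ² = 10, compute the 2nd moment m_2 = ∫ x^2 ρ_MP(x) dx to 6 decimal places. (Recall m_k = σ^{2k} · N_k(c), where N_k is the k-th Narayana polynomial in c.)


E[X²] = σ⁴ (1 + c) (second MP moment). With σ² = 10 (so σ⁴ = 100) and c = 6/50 = 0.120000: E[X²] = 100 · (1 + 0.120000) = 100 · 1.120000.

So E[X^2] = 112.000000.


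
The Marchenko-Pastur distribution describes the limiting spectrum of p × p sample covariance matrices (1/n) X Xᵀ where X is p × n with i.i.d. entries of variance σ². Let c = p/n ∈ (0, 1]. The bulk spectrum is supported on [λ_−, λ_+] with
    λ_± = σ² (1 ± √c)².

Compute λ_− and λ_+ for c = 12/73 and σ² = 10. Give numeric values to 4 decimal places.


c = 12/73 = 0.164384; √c = 0.405442.
λ_− = σ² (1 − √c)² = 10 · (1 − 0.405442)² = 10 · (0.594558)² = 3.534987.
λ_+ = σ² (1 + √c)² = 10 · (1 + 0.405442)² = 10 · (1.405442)² = 19.752684.

Rounded to 4 decimal places: λ_− ≈ 3.5350, λ_+ ≈ 19.7527.


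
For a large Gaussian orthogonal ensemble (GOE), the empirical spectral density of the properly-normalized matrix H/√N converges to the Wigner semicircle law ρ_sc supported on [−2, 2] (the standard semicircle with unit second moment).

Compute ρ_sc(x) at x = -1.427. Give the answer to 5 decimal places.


ρ_sc(x) = (1/(2π)) √(4 − x²). With x = -1.427:
  4 − x² = 4 − (-1.427)² = 4 − 2.036329 = 1.963671.
  √(4 − x²) = 1.401310.
  1/(2π) = 0.159155.
  ρ_sc(-1.427) = 0.159155 · 1.401310 = 0.223025.

Rounded to 5 decimal places: ρ_sc(-1.427) ≈ 0.22303.


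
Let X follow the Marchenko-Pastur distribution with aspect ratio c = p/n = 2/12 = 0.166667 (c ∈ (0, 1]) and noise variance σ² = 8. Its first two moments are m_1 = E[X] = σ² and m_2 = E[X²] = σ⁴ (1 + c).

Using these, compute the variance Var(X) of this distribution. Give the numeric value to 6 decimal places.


m_1 = E[X] = σ² = 8, so m_1² = 64.
m_2 = E[X²] = σ⁴ (1 + c) = 64 · (1 + 0.166667) = 64 · 1.166667 = 74.666667.
(Note m_2 − m_1² simplifies to c · σ⁴ = 0.166667 · 64.)

Var(X) = m_2 − m_1² = 74.666667 − 64 = 10.666667.


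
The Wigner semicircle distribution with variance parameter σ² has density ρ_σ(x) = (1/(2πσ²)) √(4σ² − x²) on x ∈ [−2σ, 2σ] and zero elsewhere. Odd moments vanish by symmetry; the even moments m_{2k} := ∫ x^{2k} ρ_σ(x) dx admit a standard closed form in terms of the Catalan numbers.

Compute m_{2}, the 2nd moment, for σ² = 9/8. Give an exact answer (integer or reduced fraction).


By the scaled semicircle moment identity, m_{2k} = σ^{2k} · C_k with k = 1.
C_1 = (1/(k+1)) · C(2k, k) = (1/2) · C(2, 1) = (1/2) · 2 = 1.
σ^{2k} = (σ²)^k = (9/8)^1 = 9/8.

Therefore m_{2} = σ^{2} · C_1 = (9/8) · 1 = 9/8.


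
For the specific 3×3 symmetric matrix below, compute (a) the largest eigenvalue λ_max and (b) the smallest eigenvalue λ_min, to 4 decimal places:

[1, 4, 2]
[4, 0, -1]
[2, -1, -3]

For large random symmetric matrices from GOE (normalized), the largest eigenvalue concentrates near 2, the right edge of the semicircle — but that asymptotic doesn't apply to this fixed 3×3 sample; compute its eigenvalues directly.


Since M is real symmetric, all three eigenvalues are real; they are the roots of det(λI − M) = λ³ − (tr M) λ² + s λ − det M, where s is the sum of the principal 2×2 minors.
tr M = 1 + 0 + (-3) = -2.
s = (1·0 − 4²) + (1·(-3) − 2²) + (0·(-3) − (-1)²) = -16 + (-7) + (-1) = -24.
det M (expand along row 1) = 1·(-1) − 4·(-10) + 2·(-4) = 31.
Characteristic polynomial: λ³ + 2λ² − 24λ − 31 = 0.
Substitute λ = y + (tr M)/3 = y − 0.666667 to remove the quadratic term: y³ + p·y + q = 0 with p = s − (tr M)²/3 = -25.333333 and q = −2(tr M)³/27 + (tr M)·s/3 − det M = -14.407407.
Three real roots ⇒ use the trigonometric (Viète) form: r = 2√(−p/3) = 5.811865, φ = arccos(3q/(p·r)) = arccos(0.293562) = 1.272846 rad.
y_k = r·cos(φ/3 − 2πk/3) for k = 0, 1, 2 gives y = 5.296554, -0.576268, -4.720286.
λ_k = y_k − 0.666667 gives λ = 4.6299, -1.2429, -5.3870 (check: the sum is -2.0000 = tr M).

Hence λ_max = 4.6299 and λ_min = -5.3870.


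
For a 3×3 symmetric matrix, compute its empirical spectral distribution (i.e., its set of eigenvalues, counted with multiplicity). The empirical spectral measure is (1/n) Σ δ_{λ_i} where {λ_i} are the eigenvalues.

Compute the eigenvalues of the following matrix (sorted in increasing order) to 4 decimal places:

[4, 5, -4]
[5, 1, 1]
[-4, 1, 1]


Since M is real symmetric, all three eigenvalues are real; they are the roots of det(λI − M) = λ³ − (tr M) λ² + s λ − det M, where s is the sum of the principal 2×2 minors.
tr M = 4 + 1 + 1 = 6.
s = (4·1 − 5²) + (4·1 − (-4)²) + (1·1 − 1²) = -21 + (-12) + 0 = -33.
det M (expand along row 1) = 4·0 − 5·9 + (-4)·9 = -81.
Characteristic polynomial: λ³ − 6λ² − 33λ + 81 = 0.
Substitute λ = y + (tr M)/3 = y + 2.000000 to remove the quadratic term: y³ + p·y + q = 0 with p = s − (tr M)²/3 = -45.000000 and q = −2(tr M)³/27 + (tr M)·s/3 − det M = -1.000000.
Three real roots ⇒ use the trigonometric (Viète) form: r = 2√(−p/3) = 7.745967, φ = arccos(3q/(p·r)) = arccos(0.008607) = 1.562190 rad.
y_k = r·cos(φ/3 − 2πk/3) for k = 0, 1, 2 gives y = 6.719288, -0.022222, -6.697065.
λ_k = y_k + 2.000000 gives λ = 8.7193, 1.9778, -4.6971 (check: the sum is 6.0000 = tr M).

Eigenvalues sorted in increasing order: [-4.6971, 1.9778, 8.7193].


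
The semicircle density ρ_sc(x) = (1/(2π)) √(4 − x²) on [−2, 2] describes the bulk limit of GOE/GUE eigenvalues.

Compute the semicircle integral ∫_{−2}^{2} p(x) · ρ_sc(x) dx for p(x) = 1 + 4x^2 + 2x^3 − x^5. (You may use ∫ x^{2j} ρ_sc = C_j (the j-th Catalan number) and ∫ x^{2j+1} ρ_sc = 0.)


Write p(x) = Σ a_i x^i, split into monomials and integrate each against ρ_sc separately.
Using ∫ x^{2j} ρ_sc = C_j = (1/(j+1)) C(2j, j) (Catalan numbers) and ∫ x^{2j+1} ρ_sc = 0 (odd monomials vanish by symmetry):
  i = 0 (even): a_0 · C_{0} = 1 · 1 = 1
  i = 2 (even): a_2 · C_{1} = 4 · 1 = 4
  i = 3 (odd): ∫ x^3 ρ_sc = 0 (vanishes)
  i = 5 (odd): ∫ x^5 ρ_sc = 0 (vanishes)

Summing the contributions: ∫_{−2}^{2} p(x) ρ_sc(x) dx = 1 + 4 = 5.


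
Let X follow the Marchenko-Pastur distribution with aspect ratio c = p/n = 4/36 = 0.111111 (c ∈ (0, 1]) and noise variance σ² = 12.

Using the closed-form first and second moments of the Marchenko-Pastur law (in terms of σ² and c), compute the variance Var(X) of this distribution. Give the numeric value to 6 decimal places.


Recall the MP moments m_1 = E[X] = σ² and m_2 = E[X²] = σ⁴ (1 + c).
m_1 = E[X] = σ² = 12, so m_1² = 144.
m_2 = E[X²] = σ⁴ (1 + c) = 144 · (1 + 0.111111) = 144 · 1.111111 = 160.000000.
(Note m_2 − m_1² simplifies to c · σ⁴ = 0.111111 · 144.)

Var(X) = m_2 − m_1² = 160.000000 − 144 = 16.000000.


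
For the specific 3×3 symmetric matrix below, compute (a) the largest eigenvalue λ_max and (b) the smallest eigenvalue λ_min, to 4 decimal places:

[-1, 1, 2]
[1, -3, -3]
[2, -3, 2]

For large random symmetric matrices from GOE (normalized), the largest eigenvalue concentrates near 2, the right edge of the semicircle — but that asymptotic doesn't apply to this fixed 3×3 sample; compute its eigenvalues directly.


Since M is real symmetric, all three eigenvalues are real; they are the roots of det(λI − M) = λ³ − (tr M) λ² + s λ − det M, where s is the sum of the principal 2×2 minors.
tr M = -1 + (-3) + 2 = -2.
s = ((-1)·(-3) − 1²) + ((-1)·2 − 2²) + ((-3)·2 − (-3)²) = 2 + (-6) + (-15) = -19.
det M (expand along row 1) = (-1)·(-15) − 1·8 + 2·3 = 13.
Characteristic polynomial: λ³ + 2λ² − 19λ − 13 = 0.
Substitute λ = y + (tr M)/3 = y − 0.666667 to remove the quadratic term: y³ + p·y + q = 0 with p = s − (tr M)²/3 = -20.333333 and q = −2(tr M)³/27 + (tr M)·s/3 − det M = 0.259259.
Three real roots ⇒ use the trigonometric (Viète) form: r = 2√(−p/3) = 5.206833, φ = arccos(3q/(p·r)) = arccos(-0.007346) = 1.578143 rad.
y_k = r·cos(φ/3 − 2πk/3) for k = 0, 1, 2 gives y = 4.502861, 0.012751, -4.515612.
λ_k = y_k − 0.666667 gives λ = 3.8362, -0.6539, -5.1823 (check: the sum is -2.0000 = tr M).

Hence λ_max = 3.8362 and λ_min = -5.1823.


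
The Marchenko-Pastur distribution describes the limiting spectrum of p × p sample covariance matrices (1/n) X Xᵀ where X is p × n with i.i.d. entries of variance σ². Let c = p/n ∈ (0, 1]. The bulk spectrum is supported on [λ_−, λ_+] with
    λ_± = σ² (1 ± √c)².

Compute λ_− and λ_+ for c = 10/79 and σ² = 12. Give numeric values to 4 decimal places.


c = 10/79 = 0.126582; √c = 0.355784.
λ_− = σ² (1 − √c)² = 12 · (1 − 0.355784)² = 12 · (0.644216)² = 4.980171.
λ_+ = σ² (1 + √c)² = 12 · (1 + 0.355784)² = 12 · (1.355784)² = 22.057804.

Rounded to 4 decimal places: λ_− ≈ 4.9802, λ_+ ≈ 22.0578.
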